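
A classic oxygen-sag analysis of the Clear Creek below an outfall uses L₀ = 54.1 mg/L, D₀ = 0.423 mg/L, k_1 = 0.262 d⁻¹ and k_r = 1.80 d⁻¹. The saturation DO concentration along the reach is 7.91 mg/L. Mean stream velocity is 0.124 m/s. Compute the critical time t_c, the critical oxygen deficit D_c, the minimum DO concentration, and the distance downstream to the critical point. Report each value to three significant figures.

With k_r/k_1 = 6.870 and 1 − D₀(k_r−k_1)/(k_1 L₀) = 0.9541,
t_c = ln(6.870 × 0.9541) / (1.80 − 0.262) = ln(6.555) / 1.538 = 1.880/1.538 = 1.223 d.
L(t_c) = L₀ e^(−k_1 t_c) = 54.1 × 0.7259 = 39.27 mg/L, and at the critical point k_r D_c = k_1 L, so D_c = (0.262/1.80) × 39.27 = 5.716 mg/L.
Minimum DO = C_s − D_c = 7.91 − 5.716 = 2.194 mg/L.
x_c = v t_c = 0.124 m/s × 1.223 d × 86400 s/d = 13100 m ≈ 13.1 km.

t_c ≈ 1.22 d; D_c ≈ 5.72 mg/L; min DO ≈ 2.19 mg/L; x_c ≈ 13.1 km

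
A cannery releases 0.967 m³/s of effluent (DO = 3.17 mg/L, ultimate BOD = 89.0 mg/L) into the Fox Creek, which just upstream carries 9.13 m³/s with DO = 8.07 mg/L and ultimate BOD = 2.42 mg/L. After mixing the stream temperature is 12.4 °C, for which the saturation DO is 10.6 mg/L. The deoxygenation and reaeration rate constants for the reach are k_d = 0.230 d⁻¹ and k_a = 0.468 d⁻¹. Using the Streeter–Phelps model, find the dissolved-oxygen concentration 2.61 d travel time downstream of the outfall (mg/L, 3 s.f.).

Mixed DO = (9.13×8.07 + 0.967×3.17)/(9.13+0.967) = 76.74/10.10 = 7.601 mg/L.
Mixed L₀ = (9.13×2.42 + 0.967×89.0)/(10.10) = 108.2/10.10 = 10.71 mg/L.
Initial deficit D₀ = C_s − DO₀ = 10.6 − 7.601 = 2.999 mg/L.
D(2.61) = [0.230×10.71/(0.468−0.230)](e^(−0.230×2.61) − e^(−0.468×2.61)) + 2.999 e^(−0.468×2.61)
= 10.35 × (0.5486 − 0.2948) + 2.999 × 0.2948 = 3.512 mg/L.
DO = 10.6 − 3.512 = 7.088 mg/L.

DO ≈ 7.09 mg/L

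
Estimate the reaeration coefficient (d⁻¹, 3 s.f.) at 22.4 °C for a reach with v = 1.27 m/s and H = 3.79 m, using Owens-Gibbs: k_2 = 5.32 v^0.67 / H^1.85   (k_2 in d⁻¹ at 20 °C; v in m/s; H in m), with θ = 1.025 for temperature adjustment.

k_2 ≈ 0.563 d⁻¹

k_2(20) = 5.32 × 1.27^0.67 / 3.79^1.85 = 5.32 × 1.174 / 11.76 = 0.5309 d⁻¹.
k_2(22.4) = 0.5309 × 1.025^(22.4−20) = 0.5309 × 1.061 = 0.5633 d⁻¹.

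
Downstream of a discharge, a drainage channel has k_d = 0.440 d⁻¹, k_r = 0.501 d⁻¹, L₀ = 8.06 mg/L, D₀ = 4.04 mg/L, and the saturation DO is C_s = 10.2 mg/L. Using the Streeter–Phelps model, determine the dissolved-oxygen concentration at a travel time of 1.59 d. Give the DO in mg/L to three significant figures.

DO ≈ 5.71 mg/L

k_d L₀/(k_r−k_d) = 0.440×8.06/(0.501−0.440) = 3.546/0.06100 = 58.14 mg/L.
e^(−k_d t) = e^(−0.440×1.590) = 0.4968; e^(−k_r t) = e^(−0.501×1.590) = 0.4509.
D = 58.14 × (0.4968 − 0.4509) + 4.04 × 0.4509 = 2.670 + 1.821 = 4.491 mg/L.
DO = C_s − D = 10.2 − 4.491 = 5.709 mg/L.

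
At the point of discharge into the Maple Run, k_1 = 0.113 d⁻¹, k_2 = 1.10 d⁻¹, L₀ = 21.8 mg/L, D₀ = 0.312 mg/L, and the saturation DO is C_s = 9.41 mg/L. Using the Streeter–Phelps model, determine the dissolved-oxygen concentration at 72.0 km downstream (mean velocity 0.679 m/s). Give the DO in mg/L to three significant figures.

DO ≈ 7.80 mg/L

Travel time t = x/v = 72.0 km / (0.679 m/s) = 72000 m / 0.679 m/s = 106000 s = 1.227 d.
k_1 L₀/(k_2−k_1) = 0.113×21.8/(1.10−0.113) = 2.463/0.9870 = 2.496 mg/L.
e^(−k_1 t) = e^(−0.113×1.227) = 0.8705; e^(−k_2 t) = e^(−1.10×1.227) = 0.2592.
D = 2.496 × (0.8705 − 0.2592) + 0.312 × 0.2592 = 1.526 + 0.08088 = 1.607 mg/L.
DO = C_s − D = 9.41 − 1.607 = 7.803 mg/L.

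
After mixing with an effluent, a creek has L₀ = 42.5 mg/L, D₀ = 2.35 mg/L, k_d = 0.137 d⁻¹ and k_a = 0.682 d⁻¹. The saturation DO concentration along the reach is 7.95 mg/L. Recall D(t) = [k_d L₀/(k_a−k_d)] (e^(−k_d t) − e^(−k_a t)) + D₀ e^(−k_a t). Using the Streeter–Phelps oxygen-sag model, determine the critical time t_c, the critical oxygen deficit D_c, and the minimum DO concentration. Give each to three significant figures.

t_c ≈ 2.49 d; D_c ≈ 6.07 mg/L; min DO ≈ 1.88 mg/L

With k_a/k_d = 4.978 and 1 − D₀(k_a−k_d)/(k_d L₀) = 0.7800,
t_c = ln(4.978 × 0.7800) / (0.682 − 0.137) = ln(3.883) / 0.5450 = 1.357/0.5450 = 2.489 d.
D_c = (k_d/k_a) L₀ e^(−k_d t_c) = (0.137/0.682) × 42.5 × e^(−0.137×2.489) = 0.2009 × 42.5 × 0.7110 = 6.070 mg/L.
Minimum DO = C_s − D_c = 7.95 − 6.070 = 1.880 mg/L.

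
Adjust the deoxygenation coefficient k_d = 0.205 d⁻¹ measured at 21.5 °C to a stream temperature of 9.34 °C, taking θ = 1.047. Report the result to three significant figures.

k_d(T₂) = k_d(T₁) · θ^(T₂−T₁) = 0.205 × 1.047^(9.34−21.5)
= 0.205 × 1.047^-12.2 = 0.205 × 0.5721 = 0.1173 d⁻¹.

k_d ≈ 0.117 d⁻¹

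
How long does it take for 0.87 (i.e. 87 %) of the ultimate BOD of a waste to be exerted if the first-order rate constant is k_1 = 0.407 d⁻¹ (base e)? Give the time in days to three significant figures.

y/L₀ = 1 − e^(−k_1 t) = 0.87 ⇒ e^(−k_1 t) = 0.130
t = −ln(0.130) / 0.407 = 2.040 / 0.407 = 5.013 d.

t ≈ 5.01 d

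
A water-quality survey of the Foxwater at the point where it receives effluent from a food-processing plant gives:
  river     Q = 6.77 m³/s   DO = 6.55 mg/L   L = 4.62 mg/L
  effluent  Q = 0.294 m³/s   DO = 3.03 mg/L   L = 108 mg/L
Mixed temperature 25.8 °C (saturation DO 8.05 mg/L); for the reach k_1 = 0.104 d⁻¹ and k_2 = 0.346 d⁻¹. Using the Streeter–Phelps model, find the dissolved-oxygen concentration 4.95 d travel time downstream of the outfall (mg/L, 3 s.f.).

DO ≈ 6.15 mg/L

Mixed DO = (6.77×6.55 + 0.294×3.03)/(6.77+0.294) = 45.23/7.064 = 6.403 mg/L.
Mixed L₀ = (6.77×4.62 + 0.294×108)/(7.064) = 63.03/7.064 = 8.923 mg/L.
Initial deficit D₀ = C_s − DO₀ = 8.05 − 6.403 = 1.647 mg/L.
D(4.95) = [0.104×8.923/(0.346−0.104)](e^(−0.104×4.95) − e^(−0.346×4.95)) + 1.647 e^(−0.346×4.95)
= 3.835 × (0.5976 − 0.1804) + 1.647 × 0.1804 = 1.897 mg/L.
DO = 8.05 − 1.897 = 6.153 mg/L.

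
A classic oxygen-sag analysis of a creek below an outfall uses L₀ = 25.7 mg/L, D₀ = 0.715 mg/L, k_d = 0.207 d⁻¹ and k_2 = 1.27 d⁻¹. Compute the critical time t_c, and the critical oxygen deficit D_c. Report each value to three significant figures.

t_c ≈ 1.56 d; D_c ≈ 3.03 mg/L

With k_2/k_d = 6.135 and 1 − D₀(k_2−k_d)/(k_d L₀) = 0.8571,
t_c = ln(6.135 × 0.8571) / (1.27 − 0.207) = ln(5.259) / 1.063 = 1.660/1.063 = 1.562 d.
D_c = (k_d/k_2) L₀ e^(−k_d t_c) = (0.207/1.27) × 25.7 × e^(−0.207×1.562) = 0.1630 × 25.7 × 0.7238 = 3.032 mg/L.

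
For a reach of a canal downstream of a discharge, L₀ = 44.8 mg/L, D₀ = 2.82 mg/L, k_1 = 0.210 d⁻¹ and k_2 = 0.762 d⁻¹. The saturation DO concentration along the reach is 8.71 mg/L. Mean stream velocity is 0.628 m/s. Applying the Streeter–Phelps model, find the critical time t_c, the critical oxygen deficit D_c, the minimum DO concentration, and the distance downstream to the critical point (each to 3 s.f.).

t_c ≈ 2.01 d; D_c ≈ 8.10 mg/L; min DO ≈ 0.610 mg/L; x_c ≈ 109 km

t_c = [1/(k_2−k_1)] ln[(k_2/k_1)(1 − D₀(k_2−k_1)/(k_1 L₀))]
= [1/(0.762−0.210)] ln[(0.762/0.210)(1 − 2.82×0.5520/(0.210×44.8))]
= (1/0.5520) ln[3.629 × 0.8345] = 1.812 × ln(3.028) = 1.812 × 1.108 = 2.007 d.
D_c = (k_1/k_2) L₀ e^(−k_1 t_c) = (0.210/0.762) × 44.8 × e^(−0.210×2.007) = 0.2756 × 44.8 × 0.6561 = 8.100 mg/L.
Minimum DO = C_s − D_c = 8.71 − 8.100 = 0.6100 mg/L.
x_c = v t_c = 0.628 m/s × 2.007 d × 86400 s/d = 108900 m ≈ 109 km.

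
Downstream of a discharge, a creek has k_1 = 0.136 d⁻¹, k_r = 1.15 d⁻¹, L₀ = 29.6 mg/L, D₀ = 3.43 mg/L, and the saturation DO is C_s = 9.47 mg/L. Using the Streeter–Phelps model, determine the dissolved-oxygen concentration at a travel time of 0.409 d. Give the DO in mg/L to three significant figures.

DO ≈ 6.05 mg/L

k_1 L₀/(k_r−k_1) = 0.136×29.6/(1.15−0.136) = 4.026/1.014 = 3.970 mg/L.
e^(−k_1 t) = e^(−0.136×0.4090) = 0.9459; e^(−k_r t) = e^(−1.15×0.4090) = 0.6248.
D = 3.970 × (0.9459 − 0.6248) + 3.43 × 0.6248 = 1.275 + 2.143 = 3.418 mg/L.
DO = C_s − D = 9.47 − 3.418 = 6.052 mg/L.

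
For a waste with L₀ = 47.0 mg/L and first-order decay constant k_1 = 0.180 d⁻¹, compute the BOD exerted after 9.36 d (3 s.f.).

y ≈ 38.3 mg/L

y_t = L₀(1 − e^(−k_1 t)) = 47.0 × (1 − e^(−0.180×9.36))
= 47.0 × (1 − 0.1855) = 47.0 × 0.8145 = 38.28 mg/L.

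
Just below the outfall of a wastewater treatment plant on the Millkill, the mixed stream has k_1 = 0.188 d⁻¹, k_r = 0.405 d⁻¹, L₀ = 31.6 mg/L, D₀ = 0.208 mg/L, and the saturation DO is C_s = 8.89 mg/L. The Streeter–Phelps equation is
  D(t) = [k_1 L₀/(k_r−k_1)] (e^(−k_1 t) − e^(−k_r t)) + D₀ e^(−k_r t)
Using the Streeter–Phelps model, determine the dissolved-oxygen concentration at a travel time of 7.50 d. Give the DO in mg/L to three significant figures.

k_1 L₀/(k_r−k_1) = 0.188×31.6/(0.405−0.188) = 5.941/0.2170 = 27.38 mg/L.
e^(−k_1 t) = e^(−0.188×7.500) = 0.2441; e^(−k_r t) = e^(−0.405×7.500) = 0.04795.
D = 27.38 × (0.2441 − 0.04795) + 0.208 × 0.04795 = 5.371 + 0.009975 = 5.381 mg/L.
DO = C_s − D = 8.89 − 5.381 = 3.509 mg/L.

DO ≈ 3.51 mg/L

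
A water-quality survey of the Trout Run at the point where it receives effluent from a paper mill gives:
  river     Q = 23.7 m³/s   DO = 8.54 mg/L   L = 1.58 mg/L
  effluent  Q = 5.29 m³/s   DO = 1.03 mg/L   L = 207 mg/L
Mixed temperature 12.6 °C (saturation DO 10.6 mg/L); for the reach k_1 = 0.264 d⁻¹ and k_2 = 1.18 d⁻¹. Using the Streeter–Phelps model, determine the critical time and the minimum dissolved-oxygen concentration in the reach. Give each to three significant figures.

t_c ≈ 1.24 d; minimum DO ≈ 4.30 mg/L

Mixed DO = (23.7×8.54 + 5.29×1.03)/(23.7+5.29) = 207.8/28.99 = 7.170 mg/L.
Mixed L₀ = (23.7×1.58 + 5.29×207)/(28.99) = 1132/28.99 = 39.06 mg/L.
Initial deficit D₀ = C_s − DO₀ = 10.6 − 7.170 = 3.430 mg/L.
t_c = (1/0.9160) ln[(1.18/0.264)(1 − 3.430×0.9160/(0.264×39.06))] = 1.092 × ln(3.108) = 1.238 d.
D_c = (0.264/1.18) × 39.06 × e^(−0.264×1.238) = 0.2237 × 39.06 × 0.7212 = 6.303 mg/L.
Minimum DO = 10.6 − 6.303 = 4.297 mg/L.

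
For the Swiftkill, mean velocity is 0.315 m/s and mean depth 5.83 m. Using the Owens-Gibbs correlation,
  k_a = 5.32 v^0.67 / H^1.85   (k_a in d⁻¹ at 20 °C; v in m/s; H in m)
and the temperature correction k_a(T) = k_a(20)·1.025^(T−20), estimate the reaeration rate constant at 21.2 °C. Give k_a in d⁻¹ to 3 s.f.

k_a(20) = 5.32 × 0.315^0.67 / 5.83^1.85 = 5.32 × 0.4612 / 26.09 = 0.09404 d⁻¹.
k_a(21.2) = 0.09404 × 1.025^(21.2−20) = 0.09404 × 1.030 = 0.09686 d⁻¹.

k_a ≈ 0.0969 d⁻¹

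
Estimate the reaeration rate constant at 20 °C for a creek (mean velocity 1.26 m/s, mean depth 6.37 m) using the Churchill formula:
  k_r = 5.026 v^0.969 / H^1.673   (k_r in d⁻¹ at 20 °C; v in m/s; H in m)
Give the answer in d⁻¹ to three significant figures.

k_r ≈ 0.284 d⁻¹

k_r = 5.026 × 1.26^0.969 / 6.37^1.673 = 5.026 × 1.251 / 22.15 = 0.2839 d⁻¹.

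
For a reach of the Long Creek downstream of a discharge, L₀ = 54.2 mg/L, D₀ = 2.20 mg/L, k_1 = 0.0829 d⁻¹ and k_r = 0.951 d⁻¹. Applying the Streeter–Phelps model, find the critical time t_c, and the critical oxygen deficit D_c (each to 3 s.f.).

With k_r/k_1 = 11.47 and 1 − D₀(k_r−k_1)/(k_1 L₀) = 0.5750,
t_c = ln(11.47 × 0.5750) / (0.951 − 0.0829) = ln(6.596) / 0.8681 = 1.886/0.8681 = 2.173 d.
L(t_c) = L₀ e^(−k_1 t_c) = 54.2 × 0.8351 = 45.27 mg/L, and at the critical point k_r D_c = k_1 L, so D_c = (0.0829/0.951) × 45.27 = 3.946 mg/L.

t_c ≈ 2.17 d; D_c ≈ 3.95 mg/L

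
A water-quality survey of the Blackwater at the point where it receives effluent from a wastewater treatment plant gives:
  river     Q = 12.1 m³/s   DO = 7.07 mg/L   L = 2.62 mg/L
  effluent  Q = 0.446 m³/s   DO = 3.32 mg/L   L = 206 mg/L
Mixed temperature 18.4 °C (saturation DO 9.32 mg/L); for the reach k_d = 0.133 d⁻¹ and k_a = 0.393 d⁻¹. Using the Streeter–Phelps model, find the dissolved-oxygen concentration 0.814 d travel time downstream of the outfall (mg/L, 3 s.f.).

DO ≈ 6.73 mg/L

Mixed DO = (12.1×7.07 + 0.446×3.32)/(12.1+0.446) = 87.03/12.55 = 6.937 mg/L.
Mixed L₀ = (12.1×2.62 + 0.446×206)/(12.55) = 123.6/12.55 = 9.850 mg/L.
Initial deficit D₀ = C_s − DO₀ = 9.32 − 6.937 = 2.383 mg/L.
D(0.814) = [0.133×9.850/(0.393−0.133)](e^(−0.133×0.814) − e^(−0.393×0.814)) + 2.383 e^(−0.393×0.814)
= 5.039 × (0.8974 − 0.7262) + 2.383 × 0.7262 = 2.593 mg/L.
DO = 9.32 − 2.593 = 6.727 mg/L.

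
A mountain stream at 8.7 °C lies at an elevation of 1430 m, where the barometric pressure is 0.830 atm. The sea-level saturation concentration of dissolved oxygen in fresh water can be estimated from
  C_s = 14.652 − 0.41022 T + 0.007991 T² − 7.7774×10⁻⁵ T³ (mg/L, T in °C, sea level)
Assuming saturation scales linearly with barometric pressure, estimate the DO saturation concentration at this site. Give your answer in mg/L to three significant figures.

At sea level: C_s = 14.652 − 0.41022×8.7 + 0.007991×8.7² − 7.7774×10⁻⁵×8.7³ = 11.64 mg/L.
Pressure correction: C_s' = 11.64 × 0.830 = 9.658 mg/L.

C_s ≈ 9.66 mg/L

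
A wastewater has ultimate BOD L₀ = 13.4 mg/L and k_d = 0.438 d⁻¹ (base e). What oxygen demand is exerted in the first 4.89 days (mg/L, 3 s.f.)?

y_t = L₀(1 − e^(−k_d t)) = 13.4 × (1 − e^(−0.438×4.89))
= 13.4 × (1 − 0.1174) = 13.4 × 0.8826 = 11.83 mg/L.

y ≈ 11.8 mg/L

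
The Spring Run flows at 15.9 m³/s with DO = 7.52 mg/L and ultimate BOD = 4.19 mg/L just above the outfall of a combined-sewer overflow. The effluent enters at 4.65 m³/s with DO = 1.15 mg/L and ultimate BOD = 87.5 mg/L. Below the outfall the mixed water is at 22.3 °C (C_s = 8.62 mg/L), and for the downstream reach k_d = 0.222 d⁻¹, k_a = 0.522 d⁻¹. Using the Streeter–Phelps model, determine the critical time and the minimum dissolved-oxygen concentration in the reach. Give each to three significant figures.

Mixed DO = (15.9×7.52 + 4.65×1.15)/(15.9+4.65) = 124.9/20.55 = 6.079 mg/L.
Mixed L₀ = (15.9×4.19 + 4.65×87.5)/(20.55) = 473.5/20.55 = 23.04 mg/L.
Initial deficit D₀ = C_s − DO₀ = 8.62 − 6.079 = 2.541 mg/L.
t_c = (1/0.3000) ln[(0.522/0.222)(1 − 2.541×0.3000/(0.222×23.04))] = 3.333 × ln(2.001) = 2.312 d.
D_c = (0.222/0.522) × 23.04 × e^(−0.222×2.312) = 0.4253 × 23.04 × 0.5985 = 5.865 mg/L.
Minimum DO = 8.62 − 5.865 = 2.755 mg/L.

t_c ≈ 2.31 d; minimum DO ≈ 2.75 mg/L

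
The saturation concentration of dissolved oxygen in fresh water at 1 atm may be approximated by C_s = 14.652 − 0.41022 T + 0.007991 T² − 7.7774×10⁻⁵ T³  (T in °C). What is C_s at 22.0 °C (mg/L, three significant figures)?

C_s ≈ 8.67 mg/L

C_s = 14.652 − 0.41022×22.0 + 0.007991×22.0² − 7.7774×10⁻⁵×22.0³ = 8.667 mg/L.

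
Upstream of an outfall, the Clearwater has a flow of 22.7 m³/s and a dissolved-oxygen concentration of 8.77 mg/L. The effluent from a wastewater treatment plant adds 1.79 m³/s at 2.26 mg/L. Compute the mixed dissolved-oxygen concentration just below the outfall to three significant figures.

8.29 mg/L

Flow-weighted mixing: C = (Q_r C_r + Q_w C_w)/(Q_r + Q_w)
= (22.7×8.77 + 1.79×2.26)/(22.7 + 1.79) = 203.1/24.49 = 8.294 mg/L.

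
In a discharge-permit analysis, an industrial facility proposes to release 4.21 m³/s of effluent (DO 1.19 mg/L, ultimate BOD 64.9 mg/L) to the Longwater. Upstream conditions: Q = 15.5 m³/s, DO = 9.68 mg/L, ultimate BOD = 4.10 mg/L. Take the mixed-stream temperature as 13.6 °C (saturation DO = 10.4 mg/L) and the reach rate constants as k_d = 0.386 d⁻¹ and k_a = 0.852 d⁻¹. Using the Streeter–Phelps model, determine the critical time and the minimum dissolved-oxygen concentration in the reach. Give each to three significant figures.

t_c ≈ 1.28 d; minimum DO ≈ 5.67 mg/L

Mixed DO = (15.5×9.68 + 4.21×1.19)/(15.5+4.21) = 155.0/19.71 = 7.867 mg/L.
Mixed L₀ = (15.5×4.10 + 4.21×64.9)/(19.71) = 336.8/19.71 = 17.09 mg/L.
Initial deficit D₀ = C_s − DO₀ = 10.4 − 7.867 = 2.533 mg/L.
t_c = (1/0.4660) ln[(0.852/0.386)(1 − 2.533×0.4660/(0.386×17.09))] = 2.146 × ln(1.812) = 1.276 d.
D_c = (0.386/0.852) × 17.09 × e^(−0.386×1.276) = 0.4531 × 17.09 × 0.6111 = 4.731 mg/L.
Minimum DO = 10.4 − 4.731 = 5.669 mg/L.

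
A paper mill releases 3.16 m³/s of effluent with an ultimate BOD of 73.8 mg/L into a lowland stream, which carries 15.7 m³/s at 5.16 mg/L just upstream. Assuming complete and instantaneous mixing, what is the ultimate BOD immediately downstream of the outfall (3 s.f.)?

Flow-weighted mixing: C = (Q_r C_r + Q_w C_w)/(Q_r + Q_w)
= (15.7×5.16 + 3.16×73.8)/(15.7 + 3.16) = 314.2/18.86 = 16.66 mg/L.

16.7 mg/L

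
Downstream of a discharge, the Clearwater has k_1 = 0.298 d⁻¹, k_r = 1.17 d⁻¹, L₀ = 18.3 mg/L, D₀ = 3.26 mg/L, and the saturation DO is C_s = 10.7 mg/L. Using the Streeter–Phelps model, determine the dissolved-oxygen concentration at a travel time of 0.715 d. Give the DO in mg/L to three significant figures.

DO ≈ 6.94 mg/L

k_1 L₀/(k_r−k_1) = 0.298×18.3/(1.17−0.298) = 5.453/0.8720 = 6.254 mg/L.
e^(−k_1 t) = e^(−0.298×0.7150) = 0.8081; e^(−k_r t) = e^(−1.17×0.7150) = 0.4332.
D = 6.254 × (0.8081 − 0.4332) + 3.26 × 0.4332 = 2.345 + 1.412 = 3.757 mg/L.
DO = C_s − D = 10.7 − 3.757 = 6.943 mg/L.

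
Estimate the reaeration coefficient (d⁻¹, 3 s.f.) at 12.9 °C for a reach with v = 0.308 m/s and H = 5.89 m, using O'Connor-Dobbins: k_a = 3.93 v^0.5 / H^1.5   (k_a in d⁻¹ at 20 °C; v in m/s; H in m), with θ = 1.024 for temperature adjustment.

k_a(20) = 3.93 × 0.308^0.5 / 5.89^1.5 = 3.93 × 0.5550 / 14.29 = 0.1526 d⁻¹.
k_a(12.9) = 0.1526 × 1.024^(12.9−20) = 0.1526 × 0.8450 = 0.1289 d⁻¹.

k_a ≈ 0.129 d⁻¹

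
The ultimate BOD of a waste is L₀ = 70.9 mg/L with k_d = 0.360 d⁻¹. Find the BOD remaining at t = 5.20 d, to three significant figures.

L ≈ 10.9 mg/L

L_t = L₀ e^(−k_d t) = 70.9 × e^(−0.360×5.20) = 70.9 × 0.1538 = 10.91 mg/L.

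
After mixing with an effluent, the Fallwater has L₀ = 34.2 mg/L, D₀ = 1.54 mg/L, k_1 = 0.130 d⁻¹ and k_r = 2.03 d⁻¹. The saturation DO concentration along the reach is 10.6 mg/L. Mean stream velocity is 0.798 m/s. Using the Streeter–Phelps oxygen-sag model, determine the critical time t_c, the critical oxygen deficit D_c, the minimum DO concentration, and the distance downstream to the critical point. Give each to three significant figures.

At the critical point dD/dt = 0, so k_1 L₀ e^(−k_1 t) = k_r D. Substituting D(t) from the Streeter–Phelps equation and solving for t gives
t_c = ln[(k_r/k_1)(1 − D₀(k_r−k_1)/(k_1 L₀))] / (k_r−k_1).
Here k_r−k_1 = 1.900 d⁻¹ and 1 − D₀(k_r−k_1)/(k_1 L₀) = 1 − 1.54×1.900/(0.130×34.2) = 0.3419, so
t_c = ln(15.62 × 0.3419) / 1.900 = 1.675 / 1.900 = 0.8816 d.
D_c = (k_1/k_r) L₀ e^(−k_1 t_c) = (0.130/2.03) × 34.2 × e^(−0.130×0.8816) = 0.06404 × 34.2 × 0.8917 = 1.953 mg/L.
Minimum DO = C_s − D_c = 10.6 − 1.953 = 8.647 mg/L.
x_c = v t_c = 0.798 m/s × 0.8816 d × 86400 s/d = 60780 m ≈ 60.8 km.

t_c ≈ 0.882 d; D_c ≈ 1.95 mg/L; min DO ≈ 8.65 mg/L; x_c ≈ 60.8 km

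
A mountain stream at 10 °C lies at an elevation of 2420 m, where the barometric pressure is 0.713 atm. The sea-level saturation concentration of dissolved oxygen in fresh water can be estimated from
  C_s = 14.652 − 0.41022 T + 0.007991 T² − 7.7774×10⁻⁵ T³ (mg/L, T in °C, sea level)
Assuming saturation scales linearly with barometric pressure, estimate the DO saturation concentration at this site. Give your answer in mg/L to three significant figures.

C_s ≈ 8.04 mg/L

At sea level: C_s = 14.652 − 0.41022×10 + 0.007991×10² − 7.7774×10⁻⁵×10³ = 11.27 mg/L.
Pressure correction: C_s' = 11.27 × 0.713 = 8.036 mg/L.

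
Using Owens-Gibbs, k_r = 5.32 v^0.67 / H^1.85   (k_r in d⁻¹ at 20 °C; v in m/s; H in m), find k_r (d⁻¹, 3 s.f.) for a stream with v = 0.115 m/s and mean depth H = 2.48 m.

k_r ≈ 0.233 d⁻¹

k_r = 5.32 × 0.115^0.67 / 2.48^1.85 = 5.32 × 0.2348 / 5.367 = 0.2327 d⁻¹.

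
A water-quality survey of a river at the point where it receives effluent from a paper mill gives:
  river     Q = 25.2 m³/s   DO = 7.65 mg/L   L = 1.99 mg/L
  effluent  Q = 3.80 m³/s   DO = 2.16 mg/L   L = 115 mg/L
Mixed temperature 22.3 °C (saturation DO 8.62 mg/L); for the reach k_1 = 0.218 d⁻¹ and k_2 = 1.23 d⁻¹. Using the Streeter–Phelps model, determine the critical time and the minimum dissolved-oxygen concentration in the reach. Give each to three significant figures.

t_c ≈ 1.09 d; minimum DO ≈ 6.27 mg/L

Mixed DO = (25.2×7.65 + 3.80×2.16)/(25.2+3.80) = 201.0/29.00 = 6.931 mg/L.
Mixed L₀ = (25.2×1.99 + 3.80×115)/(29.00) = 487.1/29.00 = 16.80 mg/L.
Initial deficit D₀ = C_s − DO₀ = 8.62 − 6.931 = 1.689 mg/L.
t_c = (1/1.012) ln[(1.23/0.218)(1 − 1.689×1.012/(0.218×16.80))] = 0.9881 × ln(3.008) = 1.088 d.
D_c = (0.218/1.23) × 16.80 × e^(−0.218×1.088) = 0.1772 × 16.80 × 0.7888 = 2.348 mg/L.
Minimum DO = 8.62 − 2.348 = 6.272 mg/L.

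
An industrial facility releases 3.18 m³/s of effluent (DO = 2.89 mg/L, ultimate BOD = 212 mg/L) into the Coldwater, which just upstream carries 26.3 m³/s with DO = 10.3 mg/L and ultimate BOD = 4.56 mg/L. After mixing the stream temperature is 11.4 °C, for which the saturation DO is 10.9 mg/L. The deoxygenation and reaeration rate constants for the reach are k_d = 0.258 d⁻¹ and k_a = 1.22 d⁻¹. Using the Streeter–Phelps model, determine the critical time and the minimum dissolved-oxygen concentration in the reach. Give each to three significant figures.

t_c ≈ 1.39 d; minimum DO ≈ 6.92 mg/L

Mixed DO = (26.3×10.3 + 3.18×2.89)/(26.3+3.18) = 280.1/29.48 = 9.501 mg/L.
Mixed L₀ = (26.3×4.56 + 3.18×212)/(29.48) = 794.1/29.48 = 26.94 mg/L.
Initial deficit D₀ = C_s − DO₀ = 10.9 − 9.501 = 1.399 mg/L.
t_c = (1/0.9620) ln[(1.22/0.258)(1 − 1.399×0.9620/(0.258×26.94))] = 1.040 × ln(3.813) = 1.391 d.
D_c = (0.258/1.22) × 26.94 × e^(−0.258×1.391) = 0.2115 × 26.94 × 0.6984 = 3.978 mg/L.
Minimum DO = 10.9 − 3.978 = 6.922 mg/L.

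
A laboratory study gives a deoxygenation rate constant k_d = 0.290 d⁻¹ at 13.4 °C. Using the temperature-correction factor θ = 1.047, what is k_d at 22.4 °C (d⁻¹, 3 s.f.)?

k_d(T₂) = k_d(T₁) · θ^(T₂−T₁) = 0.290 × 1.047^(22.4−13.4)
= 0.290 × 1.047^9.00 = 0.290 × 1.512 = 0.4384 d⁻¹.

k_d ≈ 0.438 d⁻¹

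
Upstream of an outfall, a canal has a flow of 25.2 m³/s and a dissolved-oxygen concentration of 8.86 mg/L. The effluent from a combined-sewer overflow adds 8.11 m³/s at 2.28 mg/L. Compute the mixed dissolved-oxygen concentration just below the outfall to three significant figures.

Flow-weighted mixing: C = (Q_r C_r + Q_w C_w)/(Q_r + Q_w)
= (25.2×8.86 + 8.11×2.28)/(25.2 + 8.11) = 241.8/33.31 = 7.258 mg/L.

7.26 mg/L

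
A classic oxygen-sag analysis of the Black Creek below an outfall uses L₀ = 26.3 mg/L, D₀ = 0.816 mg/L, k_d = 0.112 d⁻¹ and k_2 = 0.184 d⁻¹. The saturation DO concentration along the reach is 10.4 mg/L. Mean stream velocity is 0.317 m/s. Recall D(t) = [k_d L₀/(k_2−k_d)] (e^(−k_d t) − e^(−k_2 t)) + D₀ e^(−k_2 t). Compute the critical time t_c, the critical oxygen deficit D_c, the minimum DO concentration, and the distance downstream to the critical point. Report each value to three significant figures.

t_c = [1/(k_2−k_d)] ln[(k_2/k_d)(1 − D₀(k_2−k_d)/(k_d L₀))]
= [1/(0.184−0.112)] ln[(0.184/0.112)(1 − 0.816×0.07200/(0.112×26.3))]
= (1/0.07200) ln[1.643 × 0.9801] = 13.89 × ln(1.610) = 13.89 × 0.4763 = 6.615 d.
D_c = (k_d/k_2) L₀ e^(−k_d t_c) = (0.112/0.184) × 26.3 × e^(−0.112×6.615) = 0.6087 × 26.3 × 0.4767 = 7.631 mg/L.
Minimum DO = C_s − D_c = 10.4 − 7.631 = 2.769 mg/L.
x_c = v t_c = 0.317 m/s × 6.615 d × 86400 s/d = 181200 m ≈ 181 km.

t_c ≈ 6.62 d; D_c ≈ 7.63 mg/L; min DO ≈ 2.77 mg/L; x_c ≈ 181 km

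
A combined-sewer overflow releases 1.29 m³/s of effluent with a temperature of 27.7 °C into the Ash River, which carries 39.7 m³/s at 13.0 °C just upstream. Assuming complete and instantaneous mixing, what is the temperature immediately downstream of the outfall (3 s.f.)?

Flow-weighted mixing: C = (Q_r C_r + Q_w C_w)/(Q_r + Q_w)
= (39.7×13.0 + 1.29×27.7)/(39.7 + 1.29) = 551.8/40.99 = 13.46 °C.

13.5 °C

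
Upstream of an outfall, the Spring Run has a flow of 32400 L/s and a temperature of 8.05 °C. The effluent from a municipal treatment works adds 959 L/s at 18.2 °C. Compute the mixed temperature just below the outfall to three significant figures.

8.34 °C

Flow-weighted mixing: C = (Q_r C_r + Q_w C_w)/(Q_r + Q_w)
= (32400×8.05 + 959×18.2)/(32400 + 959) = 278300/33360 = 8.342 °C.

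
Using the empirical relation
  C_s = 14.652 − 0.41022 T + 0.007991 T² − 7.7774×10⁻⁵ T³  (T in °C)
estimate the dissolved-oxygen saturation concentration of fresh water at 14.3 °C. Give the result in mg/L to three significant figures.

C_s ≈ 10.2 mg/L

C_s = 14.652 − 0.41022×14.3 + 0.007991×14.3² − 7.7774×10⁻⁵×14.3³ = 10.19 mg/L.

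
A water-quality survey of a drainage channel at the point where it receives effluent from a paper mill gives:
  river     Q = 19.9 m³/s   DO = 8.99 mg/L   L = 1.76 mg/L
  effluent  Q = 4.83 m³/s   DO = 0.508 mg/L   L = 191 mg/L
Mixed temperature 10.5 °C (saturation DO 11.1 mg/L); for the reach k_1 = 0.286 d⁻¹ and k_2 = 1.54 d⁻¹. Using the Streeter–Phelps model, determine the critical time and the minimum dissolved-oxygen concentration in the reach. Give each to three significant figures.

t_c ≈ 0.899 d; minimum DO ≈ 5.54 mg/L

Mixed DO = (19.9×8.99 + 4.83×0.508)/(19.9+4.83) = 181.4/24.73 = 7.333 mg/L.
Mixed L₀ = (19.9×1.76 + 4.83×191)/(24.73) = 957.6/24.73 = 38.72 mg/L.
Initial deficit D₀ = C_s − DO₀ = 11.1 − 7.333 = 3.767 mg/L.
t_c = (1/1.254) ln[(1.54/0.286)(1 − 3.767×1.254/(0.286×38.72))] = 0.7974 × ln(3.088) = 0.8991 d.
D_c = (0.286/1.54) × 38.72 × e^(−0.286×0.8991) = 0.1857 × 38.72 × 0.7733 = 5.560 mg/L.
Minimum DO = 11.1 − 5.560 = 5.540 mg/L.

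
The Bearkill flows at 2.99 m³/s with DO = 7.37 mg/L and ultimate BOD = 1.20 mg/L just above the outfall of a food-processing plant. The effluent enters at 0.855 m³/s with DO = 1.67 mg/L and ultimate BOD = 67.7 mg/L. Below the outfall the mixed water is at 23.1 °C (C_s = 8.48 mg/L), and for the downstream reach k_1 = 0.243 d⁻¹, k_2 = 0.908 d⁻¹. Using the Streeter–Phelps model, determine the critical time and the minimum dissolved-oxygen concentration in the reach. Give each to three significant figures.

t_c ≈ 1.20 d; minimum DO ≈ 5.28 mg/L

Mixed DO = (2.99×7.37 + 0.855×1.67)/(2.99+0.855) = 23.46/3.845 = 6.103 mg/L.
Mixed L₀ = (2.99×1.20 + 0.855×67.7)/(3.845) = 61.47/3.845 = 15.99 mg/L.
Initial deficit D₀ = C_s − DO₀ = 8.48 − 6.103 = 2.377 mg/L.
t_c = (1/0.6650) ln[(0.908/0.243)(1 − 2.377×0.6650/(0.243×15.99))] = 1.504 × ln(2.216) = 1.197 d.
D_c = (0.243/0.908) × 15.99 × e^(−0.243×1.197) = 0.2676 × 15.99 × 0.7477 = 3.199 mg/L.
Minimum DO = 8.48 − 3.199 = 5.281 mg/L.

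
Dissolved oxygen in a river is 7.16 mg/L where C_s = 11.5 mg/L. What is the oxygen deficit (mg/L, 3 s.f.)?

D = C_s − C = 11.5 − 7.16 = 4.34 mg/L.

D ≈ 4.34 mg/L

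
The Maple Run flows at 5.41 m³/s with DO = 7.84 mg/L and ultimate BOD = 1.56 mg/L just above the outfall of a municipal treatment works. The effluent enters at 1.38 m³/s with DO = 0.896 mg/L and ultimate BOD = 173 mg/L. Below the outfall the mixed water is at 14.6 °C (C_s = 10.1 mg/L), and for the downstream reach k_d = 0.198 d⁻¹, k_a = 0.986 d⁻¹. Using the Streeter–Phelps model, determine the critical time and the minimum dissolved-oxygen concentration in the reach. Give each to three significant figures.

t_c ≈ 1.39 d; minimum DO ≈ 4.54 mg/L

Mixed DO = (5.41×7.84 + 1.38×0.896)/(5.41+1.38) = 43.65/6.790 = 6.429 mg/L.
Mixed L₀ = (5.41×1.56 + 1.38×173)/(6.790) = 247.2/6.790 = 36.40 mg/L.
Initial deficit D₀ = C_s − DO₀ = 10.1 − 6.429 = 3.671 mg/L.
t_c = (1/0.7880) ln[(0.986/0.198)(1 − 3.671×0.7880/(0.198×36.40))] = 1.269 × ln(2.981) = 1.386 d.
D_c = (0.198/0.986) × 36.40 × e^(−0.198×1.386) = 0.2008 × 36.40 × 0.7600 = 5.556 mg/L.
Minimum DO = 10.1 − 5.556 = 4.544 mg/L.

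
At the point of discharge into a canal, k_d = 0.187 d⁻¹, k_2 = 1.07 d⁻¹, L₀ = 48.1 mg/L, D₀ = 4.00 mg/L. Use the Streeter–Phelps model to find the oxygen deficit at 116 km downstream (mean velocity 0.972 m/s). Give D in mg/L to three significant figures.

D ≈ 6.46 mg/L

Travel time t = x/v = 116 km / (0.972 m/s) = 116000 m / 0.972 m/s = 119300 s = 1.381 d.
k_d L₀/(k_2−k_d) = 0.187×48.1/(1.07−0.187) = 8.995/0.8830 = 10.19 mg/L.
e^(−k_d t) = e^(−0.187×1.381) = 0.7724; e^(−k_2 t) = e^(−1.07×1.381) = 0.2281.
D = 10.19 × (0.7724 − 0.2281) + 4.00 × 0.2281 = 5.544 + 0.9124 = 6.457 mg/L.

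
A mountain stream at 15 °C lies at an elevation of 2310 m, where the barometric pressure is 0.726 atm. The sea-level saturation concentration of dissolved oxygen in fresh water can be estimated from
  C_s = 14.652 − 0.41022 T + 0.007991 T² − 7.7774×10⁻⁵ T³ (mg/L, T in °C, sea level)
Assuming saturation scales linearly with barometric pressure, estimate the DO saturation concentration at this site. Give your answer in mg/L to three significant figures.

C_s ≈ 7.28 mg/L

At sea level: C_s = 14.652 − 0.41022×15 + 0.007991×15² − 7.7774×10⁻⁵×15³ = 10.03 mg/L.
Pressure correction: C_s' = 10.03 × 0.726 = 7.285 mg/L.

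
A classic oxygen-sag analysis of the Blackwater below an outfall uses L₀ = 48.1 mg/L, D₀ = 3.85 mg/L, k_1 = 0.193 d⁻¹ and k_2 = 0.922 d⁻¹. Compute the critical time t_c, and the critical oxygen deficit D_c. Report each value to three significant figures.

t_c ≈ 1.65 d; D_c ≈ 7.32 mg/L

At the critical point dD/dt = 0, so k_1 L₀ e^(−k_1 t) = k_2 D. Substituting D(t) from the Streeter–Phelps equation and solving for t gives
t_c = ln[(k_2/k_1)(1 − D₀(k_2−k_1)/(k_1 L₀))] / (k_2−k_1).
Here k_2−k_1 = 0.7290 d⁻¹ and 1 − D₀(k_2−k_1)/(k_1 L₀) = 1 − 3.85×0.7290/(0.193×48.1) = 0.6977, so
t_c = ln(4.777 × 0.6977) / 0.7290 = 1.204 / 0.7290 = 1.651 d.
D_c = (k_1/k_2) L₀ e^(−k_1 t_c) = (0.193/0.922) × 48.1 × e^(−0.193×1.651) = 0.2093 × 48.1 × 0.7271 = 7.321 mg/L.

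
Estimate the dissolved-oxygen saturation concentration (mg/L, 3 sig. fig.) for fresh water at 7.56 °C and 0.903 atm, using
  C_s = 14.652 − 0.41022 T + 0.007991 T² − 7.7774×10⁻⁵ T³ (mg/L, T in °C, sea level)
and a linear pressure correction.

At sea level: C_s = 14.652 − 0.41022×7.56 + 0.007991×7.56² − 7.7774×10⁻⁵×7.56³ = 11.97 mg/L.
Pressure correction: C_s' = 11.97 × 0.903 = 10.81 mg/L.

C_s ≈ 10.8 mg/L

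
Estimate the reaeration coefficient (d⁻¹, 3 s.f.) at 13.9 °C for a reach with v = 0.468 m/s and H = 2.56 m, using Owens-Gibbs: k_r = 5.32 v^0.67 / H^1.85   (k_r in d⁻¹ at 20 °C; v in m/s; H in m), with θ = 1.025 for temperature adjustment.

k_r ≈ 0.483 d⁻¹

k_r(20) = 5.32 × 0.468^0.67 / 2.56^1.85 = 5.32 × 0.6013 / 5.692 = 0.5620 d⁻¹.
k_r(13.9) = 0.5620 × 1.025^(13.9−20) = 0.5620 × 0.8602 = 0.4834 d⁻¹.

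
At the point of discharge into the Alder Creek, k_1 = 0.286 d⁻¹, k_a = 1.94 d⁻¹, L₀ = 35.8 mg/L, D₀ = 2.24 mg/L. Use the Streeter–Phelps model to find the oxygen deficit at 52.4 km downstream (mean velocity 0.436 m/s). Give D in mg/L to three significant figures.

D ≈ 3.89 mg/L

Travel time t = x/v = 52.4 km / (0.436 m/s) = 52400 m / 0.436 m/s = 120200 s = 1.391 d.
k_1 L₀/(k_a−k_1) = 0.286×35.8/(1.94−0.286) = 10.24/1.654 = 6.190 mg/L.
e^(−k_1 t) = e^(−0.286×1.391) = 0.6718; e^(−k_a t) = e^(−1.94×1.391) = 0.06730.
D = 6.190 × (0.6718 − 0.06730) + 2.24 × 0.06730 = 3.742 + 0.1508 = 3.893 mg/L.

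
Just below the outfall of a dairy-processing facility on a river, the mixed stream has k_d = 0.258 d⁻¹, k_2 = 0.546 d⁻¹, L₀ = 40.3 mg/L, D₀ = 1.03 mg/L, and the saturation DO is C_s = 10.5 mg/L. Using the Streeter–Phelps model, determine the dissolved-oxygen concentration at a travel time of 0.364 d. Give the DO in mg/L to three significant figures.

k_d L₀/(k_2−k_d) = 0.258×40.3/(0.546−0.258) = 10.40/0.2880 = 36.10 mg/L.
e^(−k_d t) = e^(−0.258×0.3640) = 0.9104; e^(−k_2 t) = e^(−0.546×0.3640) = 0.8198.
D = 36.10 × (0.9104 − 0.8198) + 1.03 × 0.8198 = 3.271 + 0.8444 = 4.115 mg/L.
DO = C_s − D = 10.5 − 4.115 = 6.385 mg/L.

DO ≈ 6.38 mg/L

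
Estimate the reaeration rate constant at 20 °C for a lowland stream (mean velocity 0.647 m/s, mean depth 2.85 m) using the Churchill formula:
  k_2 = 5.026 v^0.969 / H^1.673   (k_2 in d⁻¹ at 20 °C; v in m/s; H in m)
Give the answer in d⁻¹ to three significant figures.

k_2 = 5.026 × 0.647^0.969 / 2.85^1.673 = 5.026 × 0.6558 / 5.767 = 0.5715 d⁻¹.

k_2 ≈ 0.572 d⁻¹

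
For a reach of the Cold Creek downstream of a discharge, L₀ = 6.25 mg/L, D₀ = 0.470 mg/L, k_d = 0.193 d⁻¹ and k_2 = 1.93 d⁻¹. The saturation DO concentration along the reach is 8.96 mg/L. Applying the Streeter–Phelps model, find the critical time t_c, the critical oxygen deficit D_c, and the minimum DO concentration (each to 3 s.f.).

t_c = [1/(k_2−k_d)] ln[(k_2/k_d)(1 − D₀(k_2−k_d)/(k_d L₀))]
= [1/(1.93−0.193)] ln[(1.93/0.193)(1 − 0.470×1.737/(0.193×6.25))]
= (1/1.737) ln[10.00 × 0.3232] = 0.5757 × ln(3.232) = 0.5757 × 1.173 = 0.6754 d.
L(t_c) = L₀ e^(−k_d t_c) = 6.25 × 0.8778 = 5.486 mg/L, and at the critical point k_2 D_c = k_d L, so D_c = (0.193/1.93) × 5.486 = 0.5486 mg/L.
Minimum DO = C_s − D_c = 8.96 − 0.5486 = 8.411 mg/L.

t_c ≈ 0.675 d; D_c ≈ 0.549 mg/L; min DO ≈ 8.41 mg/L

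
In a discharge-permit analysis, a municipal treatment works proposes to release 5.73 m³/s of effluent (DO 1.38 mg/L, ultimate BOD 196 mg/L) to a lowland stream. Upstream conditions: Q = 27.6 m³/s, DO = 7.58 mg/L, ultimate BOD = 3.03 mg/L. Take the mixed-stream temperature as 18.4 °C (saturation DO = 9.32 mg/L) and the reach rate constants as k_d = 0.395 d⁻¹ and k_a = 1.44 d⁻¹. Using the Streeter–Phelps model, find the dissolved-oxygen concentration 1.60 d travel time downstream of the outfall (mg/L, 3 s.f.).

DO ≈ 3.13 mg/L

Mixed DO = (27.6×7.58 + 5.73×1.38)/(27.6+5.73) = 217.1/33.33 = 6.514 mg/L.
Mixed L₀ = (27.6×3.03 + 5.73×196)/(33.33) = 1207/33.33 = 36.20 mg/L.
Initial deficit D₀ = C_s − DO₀ = 9.32 − 6.514 = 2.806 mg/L.
D(1.60) = [0.395×36.20/(1.44−0.395)](e^(−0.395×1.60) − e^(−1.44×1.60)) + 2.806 e^(−1.44×1.60)
= 13.69 × (0.5315 − 0.09986) + 2.806 × 0.09986 = 6.188 mg/L.
DO = 9.32 − 6.188 = 3.132 mg/L.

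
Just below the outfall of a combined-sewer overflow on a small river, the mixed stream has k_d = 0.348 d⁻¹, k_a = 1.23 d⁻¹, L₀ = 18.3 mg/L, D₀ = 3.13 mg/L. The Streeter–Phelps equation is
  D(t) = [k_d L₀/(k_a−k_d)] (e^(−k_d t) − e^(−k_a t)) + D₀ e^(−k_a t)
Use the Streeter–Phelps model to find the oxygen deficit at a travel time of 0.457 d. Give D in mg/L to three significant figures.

D ≈ 3.83 mg/L

k_d L₀/(k_a−k_d) = 0.348×18.3/(1.23−0.348) = 6.368/0.8820 = 7.220 mg/L.
e^(−k_d t) = e^(−0.348×0.4570) = 0.8530; e^(−k_a t) = e^(−1.23×0.4570) = 0.5700.
D = 7.220 × (0.8530 − 0.5700) + 3.13 × 0.5700 = 2.043 + 1.784 = 3.827 mg/L.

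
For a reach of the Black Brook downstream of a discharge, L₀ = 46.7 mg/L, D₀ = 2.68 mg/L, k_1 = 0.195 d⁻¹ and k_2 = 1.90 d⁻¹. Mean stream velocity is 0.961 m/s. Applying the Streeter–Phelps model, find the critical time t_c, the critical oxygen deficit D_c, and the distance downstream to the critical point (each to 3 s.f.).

t_c = [1/(k_2−k_1)] ln[(k_2/k_1)(1 − D₀(k_2−k_1)/(k_1 L₀))]
= [1/(1.90−0.195)] ln[(1.90/0.195)(1 − 2.68×1.705/(0.195×46.7))]
= (1/1.705) ln[9.744 × 0.4982] = 0.5865 × ln(4.855) = 0.5865 × 1.580 = 0.9266 d.
L(t_c) = L₀ e^(−k_1 t_c) = 46.7 × 0.8347 = 38.98 mg/L, and at the critical point k_2 D_c = k_1 L, so D_c = (0.195/1.90) × 38.98 = 4.001 mg/L.
x_c = v t_c = 0.961 m/s × 0.9266 d × 86400 s/d = 76940 m ≈ 76.9 km.

t_c ≈ 0.927 d; D_c ≈ 4.00 mg/L; x_c ≈ 76.9 km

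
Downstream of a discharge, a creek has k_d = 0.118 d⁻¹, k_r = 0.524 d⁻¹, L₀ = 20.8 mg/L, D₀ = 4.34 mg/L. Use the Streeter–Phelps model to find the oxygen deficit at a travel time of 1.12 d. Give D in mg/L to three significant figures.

D ≈ 4.35 mg/L

k_d L₀/(k_r−k_d) = 0.118×20.8/(0.524−0.118) = 2.454/0.4060 = 6.045 mg/L.
e^(−k_d t) = e^(−0.118×1.120) = 0.8762; e^(−k_r t) = e^(−0.524×1.120) = 0.5561.
D = 6.045 × (0.8762 − 0.5561) + 4.34 × 0.5561 = 1.935 + 2.413 = 4.349 mg/L.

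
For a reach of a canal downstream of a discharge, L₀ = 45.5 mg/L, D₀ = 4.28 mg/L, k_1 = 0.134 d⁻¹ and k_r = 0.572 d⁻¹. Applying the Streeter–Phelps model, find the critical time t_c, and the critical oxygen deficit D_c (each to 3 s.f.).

At the critical point dD/dt = 0, so k_1 L₀ e^(−k_1 t) = k_r D. Substituting D(t) from the Streeter–Phelps equation and solving for t gives
t_c = ln[(k_r/k_1)(1 − D₀(k_r−k_1)/(k_1 L₀))] / (k_r−k_1).
Here k_r−k_1 = 0.4380 d⁻¹ and 1 − D₀(k_r−k_1)/(k_1 L₀) = 1 − 4.28×0.4380/(0.134×45.5) = 0.6925, so
t_c = ln(4.269 × 0.6925) / 0.4380 = 1.084 / 0.4380 = 2.475 d.
D_c = (k_1/k_r) L₀ e^(−k_1 t_c) = (0.134/0.572) × 45.5 × e^(−0.134×2.475) = 0.2343 × 45.5 × 0.7178 = 7.651 mg/L.

t_c ≈ 2.47 d; D_c ≈ 7.65 mg/L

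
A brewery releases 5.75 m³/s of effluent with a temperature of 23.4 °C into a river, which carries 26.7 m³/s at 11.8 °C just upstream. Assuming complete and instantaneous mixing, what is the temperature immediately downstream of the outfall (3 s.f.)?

13.9 °C

Flow-weighted mixing: C = (Q_r C_r + Q_w C_w)/(Q_r + Q_w)
= (26.7×11.8 + 5.75×23.4)/(26.7 + 5.75) = 449.6/32.45 = 13.86 °C.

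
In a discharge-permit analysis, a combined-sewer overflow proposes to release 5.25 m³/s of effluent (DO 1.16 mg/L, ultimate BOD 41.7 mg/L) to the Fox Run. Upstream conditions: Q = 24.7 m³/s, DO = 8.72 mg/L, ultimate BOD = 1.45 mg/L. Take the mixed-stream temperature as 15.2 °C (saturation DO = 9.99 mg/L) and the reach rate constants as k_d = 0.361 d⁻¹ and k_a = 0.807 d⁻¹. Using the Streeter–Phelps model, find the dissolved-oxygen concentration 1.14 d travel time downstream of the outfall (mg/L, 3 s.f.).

Mixed DO = (24.7×8.72 + 5.25×1.16)/(24.7+5.25) = 221.5/29.95 = 7.395 mg/L.
Mixed L₀ = (24.7×1.45 + 5.25×41.7)/(29.95) = 254.7/29.95 = 8.506 mg/L.
Initial deficit D₀ = C_s − DO₀ = 9.99 − 7.395 = 2.595 mg/L.
D(1.14) = [0.361×8.506/(0.807−0.361)](e^(−0.361×1.14) − e^(−0.807×1.14)) + 2.595 e^(−0.807×1.14)
= 6.885 × (0.6626 − 0.3985) + 2.595 × 0.3985 = 2.852 mg/L.
DO = 9.99 − 2.852 = 7.138 mg/L.

DO ≈ 7.14 mg/L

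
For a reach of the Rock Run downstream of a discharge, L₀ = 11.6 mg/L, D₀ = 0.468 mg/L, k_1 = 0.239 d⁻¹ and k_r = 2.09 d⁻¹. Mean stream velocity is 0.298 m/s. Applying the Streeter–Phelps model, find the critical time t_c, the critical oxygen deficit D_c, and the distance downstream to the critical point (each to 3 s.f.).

t_c ≈ 0.969 d; D_c ≈ 1.05 mg/L; x_c ≈ 25.0 km

With k_r/k_1 = 8.745 and 1 − D₀(k_r−k_1)/(k_1 L₀) = 0.6875,
t_c = ln(8.745 × 0.6875) / (2.09 − 0.239) = ln(6.012) / 1.851 = 1.794/1.851 = 0.9691 d.
D_c = (k_1/k_r) L₀ e^(−k_1 t_c) = (0.239/2.09) × 11.6 × e^(−0.239×0.9691) = 0.1144 × 11.6 × 0.7933 = 1.052 mg/L.
x_c = v t_c = 0.298 m/s × 0.9691 d × 86400 s/d = 24950 m ≈ 25.0 km.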